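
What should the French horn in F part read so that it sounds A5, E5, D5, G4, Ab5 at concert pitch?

E6 B5 A5 D5 Eb6

The French horn in F sounds a perfect fifth below written, so the written part must be a perfect fifth above concert — transpose each note up.
A5 gives E6
E5 gives B5
D5 gives A5
G4 gives D5
Ab5 gives Eb6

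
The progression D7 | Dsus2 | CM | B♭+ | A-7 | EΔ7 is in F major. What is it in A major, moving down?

F#7 F#sus2 EM D+ C#-7 G#Δ7

F major down to A major is a minor sixth; each chord root moves by that interval while the quality stays the same.
D7: root D down a minor sixth → F#, giving F#7.
Dsus2: root D down a minor sixth → F#, giving F#sus2.
CM: root C down a minor sixth → E, giving EM.
B♭+: root B♭ down a minor sixth → D, giving D+.
A-7: root A down a minor sixth → C#, giving C#-7.
EΔ7: root E down a minor sixth → G#, giving G#Δ7.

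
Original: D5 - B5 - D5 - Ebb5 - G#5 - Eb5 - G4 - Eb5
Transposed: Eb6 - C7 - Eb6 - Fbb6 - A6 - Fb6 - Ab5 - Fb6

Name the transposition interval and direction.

up a minor ninth

From D5 to Eb6 is 9 letter names — a ninth of some quality.
D5 to Eb6 is 13 semitones, which makes it a minor ninth; the second version is higher, so the direction is up.
Checking another pair — Eb5 → Fb6 — gives the same interval.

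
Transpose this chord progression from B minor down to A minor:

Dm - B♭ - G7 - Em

B minor down to A minor is a major second; each chord root moves by that interval while the quality stays the same.
Dm: root D down a major second → C, giving Cm.
B♭: root B♭ down a major second → Ab, giving Ab.
G7: root G down a major second → F, giving F7.
Em: root E down a major second → D, giving Dm.

Cm Ab F7 Dm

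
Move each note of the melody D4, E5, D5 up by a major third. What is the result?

F#4 G#5 F#5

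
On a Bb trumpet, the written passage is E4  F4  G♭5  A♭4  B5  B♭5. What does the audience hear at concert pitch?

D4 Eb4 Fb5 Gb4 A5 Ab5

Written C4 on the Bb trumpet sounds as Bb3, a major second lower; apply that shift to every note.
E4 to D4
F4 to Eb4
Gb5 to Fb5
Ab4 to Gb4
B5 to A5
Bb5 to Ab5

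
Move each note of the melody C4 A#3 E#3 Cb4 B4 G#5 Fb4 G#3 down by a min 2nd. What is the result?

B3 G##3 D##3 Bb3 A#4 F##5 Eb4 F##3

A minor second down from C4 gives B3.
A#3: a second down reaches G, and 1 semitone makes it G##3.
E#3: a second down reaches D, and 1 semitone makes it D##3.
Cb4: a second down reaches B, and 1 semitone makes it Bb3.
B4 down a minor second is A#4.
G#5: a second down reaches F, and 1 semitone makes it F##5.
Fb4 down a minor second is Eb4.
A minor second down from G#3 gives F##3.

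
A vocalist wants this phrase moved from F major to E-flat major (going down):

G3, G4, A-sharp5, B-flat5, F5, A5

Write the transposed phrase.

F3 F4 G#5 Ab5 Eb5 G5

From F down to E-flat is a major second; apply that to each pitch.
G3 → F3
G4 → F4
A#5 → G#5
Bb5 → Ab5
F5 → Eb5
A5 → G5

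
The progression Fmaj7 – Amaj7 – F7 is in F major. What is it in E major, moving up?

F major up to E major is a major seventh; each chord root moves by that interval while the quality stays the same.
Fmaj7: root F up a major seventh → E, giving Emaj7.
Amaj7: root A up a major seventh → G#, giving G#maj7.
F7: root F up a major seventh → E, giving E7.

Emaj7 G#maj7 E7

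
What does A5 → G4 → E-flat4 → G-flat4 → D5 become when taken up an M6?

F#6 E5 C5 Eb5 B5

A5 up a major sixth is F#6.
G4 up a major sixth is E5.
A major sixth up from Eb4 gives C5.
Gb4 up a major sixth is Eb5.
D5: a sixth up reaches B, and 9 semitones makes it B5.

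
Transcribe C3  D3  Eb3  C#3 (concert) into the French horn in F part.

The French horn in F sounds a perfect fifth below written, so the written part must be a perfect fifth above concert — transpose each note up.
C3 -> G3
D3 -> A3
Eb3 -> Bb3
C#3 -> G#3

G3 A3 Bb3 G#3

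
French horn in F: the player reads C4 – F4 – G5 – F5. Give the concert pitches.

F3 Bb3 C5 Bb4

Written C4 on the French horn in F sounds as F3, a perfect fifth lower; apply that shift to every note.
C4 becomes F3
F4 becomes Bb3
G5 becomes C5
F5 becomes Bb4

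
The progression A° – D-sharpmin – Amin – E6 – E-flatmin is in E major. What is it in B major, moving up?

E° A#min Emin B6 Bbmin

E major up to B major is a perfect fifth; each chord root moves by that interval while the quality stays the same.
A°: root A up a perfect fifth → E, giving E°.
D-sharpmin: root D-sharp up a perfect fifth → A#, giving A#min.
Amin: root A up a perfect fifth → E, giving Emin.
E6: root E up a perfect fifth → B, giving B6.
E-flatmin: root E-flat up a perfect fifth → Bb, giving Bbmin.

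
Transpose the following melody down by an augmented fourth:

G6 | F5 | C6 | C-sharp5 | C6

Db6 Cb5 Gb5 G4 Gb5

G6 becomes Db6
F5 becomes Cb5
C6 becomes Gb5
C#5 becomes G4
C6 becomes Gb5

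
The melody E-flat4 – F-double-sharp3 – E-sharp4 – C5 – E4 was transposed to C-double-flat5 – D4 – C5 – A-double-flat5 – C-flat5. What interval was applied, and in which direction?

up a diminished sixth

From Eb4 to Cbb5 is 6 letter names — a sixth of some quality.
Eb4 to Cbb5 is 7 semitones, which makes it a diminished sixth; the second version is higher, so the direction is up.
Checking another pair — E4 → Cb5 — gives the same interval.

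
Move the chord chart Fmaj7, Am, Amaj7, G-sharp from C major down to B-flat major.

Ebmaj7 Gm Gmaj7 F#

C major down to B-flat major is a major second; each chord root moves by that interval while the quality stays the same.
Fmaj7: root F down a major second → Eb, giving Ebmaj7.
Am: root A down a major second → G, giving Gm.
Amaj7: root A down a major second → G, giving Gmaj7.
G-sharp: root G-sharp down a major second → F#, giving F#.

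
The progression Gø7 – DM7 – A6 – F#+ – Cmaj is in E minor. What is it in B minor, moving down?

E minor down to B minor is a perfect fourth; each chord root moves by that interval while the quality stays the same.
Gø7: root G down a perfect fourth → D, giving Dø7.
DM7: root D down a perfect fourth → A, giving AM7.
A6: root A down a perfect fourth → E, giving E6.
F#+: root F# down a perfect fourth → C#, giving C#+.
Cmaj: root C down a perfect fourth → G, giving Gmaj.

Dø7 AM7 E6 C#+ Gmaj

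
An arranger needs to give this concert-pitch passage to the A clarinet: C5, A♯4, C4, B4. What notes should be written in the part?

The A clarinet sounds a minor third below written, so the written part must be a minor third above concert — transpose each note up.
C5 becomes Eb5
A#4 becomes C#5
C4 becomes Eb4
B4 becomes D5

Eb5 C#5 Eb4 D5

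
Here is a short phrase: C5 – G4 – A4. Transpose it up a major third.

E5 B4 C#5

C5 to E5
G4 to B4
A4 to C#5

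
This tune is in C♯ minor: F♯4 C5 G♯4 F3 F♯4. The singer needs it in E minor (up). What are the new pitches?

A4 Eb5 B4 Ab3 A4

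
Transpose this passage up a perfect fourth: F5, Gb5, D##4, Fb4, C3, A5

Bb5 Cb6 G##4 Bbb4 F3 D6

F5 -> Bb5
Gb5 -> Cb6
D##4 -> G##4
Fb4 -> Bbb4
C3 -> F3
A5 -> D6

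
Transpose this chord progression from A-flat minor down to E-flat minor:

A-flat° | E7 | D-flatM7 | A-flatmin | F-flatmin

Eb° B7 AbM7 Ebmin Cbmin

A-flat minor down to E-flat minor is a perfect fourth; each chord root moves by that interval while the quality stays the same.
A-flat°: root A-flat down a perfect fourth → Eb, giving Eb°.
E7: root E down a perfect fourth → B, giving B7.
D-flatM7: root D-flat down a perfect fourth → Ab, giving AbM7.
A-flatmin: root A-flat down a perfect fourth → Eb, giving Ebmin.
F-flatmin: root F-flat down a perfect fourth → Cb, giving Cbmin.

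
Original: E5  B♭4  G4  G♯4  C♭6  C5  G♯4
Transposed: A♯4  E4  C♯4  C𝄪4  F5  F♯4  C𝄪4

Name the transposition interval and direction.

down a diminished fifth

Take the first pair: E5 → A#4. E to A spans 5 letter names, so the interval is some kind of fifth.
A#4 to E5 is 6 semitones, which makes it a diminished fifth; the second version is lower, so the direction is down.
Checking another pair — G#4 → C##4 — gives the same interval.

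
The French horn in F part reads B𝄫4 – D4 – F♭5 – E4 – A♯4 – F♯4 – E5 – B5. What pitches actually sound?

Ebb4 G3 Bbb4 A3 D#4 B3 A4 E5

The French horn in F sounds a perfect fifth below written, so transpose each written note down a perfect fifth.
Bbb4 → Ebb4
D4 → G3
Fb5 → Bbb4
E4 → A3
A#4 → D#4
F#4 → B3
E5 → A4
B5 → E5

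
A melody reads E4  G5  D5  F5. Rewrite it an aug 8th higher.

E#5 G#6 D#6 F#6

E4 gives E#5
G5 gives G#6
D5 gives D#6
F5 gives F#6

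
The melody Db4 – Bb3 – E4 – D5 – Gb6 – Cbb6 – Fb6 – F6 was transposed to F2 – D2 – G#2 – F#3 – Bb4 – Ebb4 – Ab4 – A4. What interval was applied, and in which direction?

down a minor thirteenth

From Db4 to F2 is 13 letter names — a thirteenth of some quality.
F2 to Db4 is 20 semitones, which makes it a minor thirteenth; the second version is lower, so the direction is down.
Checking another pair — F6 → A4 — gives the same interval.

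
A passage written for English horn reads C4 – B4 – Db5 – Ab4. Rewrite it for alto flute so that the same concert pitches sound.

First find concert pitch: the English horn sounds a perfect fifth below written, so C4 B4 Db5 Ab4 sounds F3 E4 Gb4 Db4.
Then write for alto flute: it sounds a perfect fourth below written, so the part must be a perfect fourth above concert.
F3 → Bb3
E4 → A4
Gb4 → Cb5
Db4 → Gb4

Bb3 A4 Cb5 Gb4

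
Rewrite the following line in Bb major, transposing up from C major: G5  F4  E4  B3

From C up to Bb is a minor seventh; apply that to each pitch.
G5 → F6
F4 → Eb5
E4 → D5
B3 → A4

F6 Eb5 D5 A4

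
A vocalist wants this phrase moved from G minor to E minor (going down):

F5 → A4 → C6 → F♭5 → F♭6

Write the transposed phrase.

D5 F#4 A5 Db5 Db6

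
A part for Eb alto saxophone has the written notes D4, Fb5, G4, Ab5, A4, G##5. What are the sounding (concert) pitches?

F3 Abb4 Bb3 Cb5 C4 B#4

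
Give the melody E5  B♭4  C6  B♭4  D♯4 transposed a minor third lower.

E5 → C#5
Bb4 → G4
C6 → A5
Bb4 → G4
D#4 → B#3

C#5 G4 A5 G4 B#3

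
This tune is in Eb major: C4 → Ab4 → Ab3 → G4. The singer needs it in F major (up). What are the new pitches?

D4 Bb4 Bb3 A4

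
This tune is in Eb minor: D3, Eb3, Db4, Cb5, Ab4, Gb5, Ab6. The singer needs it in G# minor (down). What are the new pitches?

From Eb down to G# is a diminished sixth; apply that to each pitch.
D3 -> F##2
Eb3 -> G#2
Db4 -> F#3
Cb5 -> E4
Ab4 -> C#4
Gb5 -> B4
Ab6 -> C#6

F##2 G#2 F#3 E4 C#4 B4 C#6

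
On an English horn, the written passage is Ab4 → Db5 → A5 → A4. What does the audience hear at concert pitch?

Db4 Gb4 D5 D4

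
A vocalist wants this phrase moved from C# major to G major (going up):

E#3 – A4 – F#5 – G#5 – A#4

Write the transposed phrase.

B3 Eb5 C6 D6 E5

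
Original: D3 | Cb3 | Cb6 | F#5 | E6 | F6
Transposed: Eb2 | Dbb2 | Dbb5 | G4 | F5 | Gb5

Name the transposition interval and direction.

down a major seventh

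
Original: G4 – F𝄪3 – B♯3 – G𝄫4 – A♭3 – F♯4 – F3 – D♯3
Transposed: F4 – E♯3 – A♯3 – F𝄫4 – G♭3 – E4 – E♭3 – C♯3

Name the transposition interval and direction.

down a major second

From G4 to F4 is 2 letter names — a second of some quality.
F4 to G4 is 2 semitones, which makes it a major second; the second version is lower, so the direction is down.
Checking another pair — D#3 → C#3 — gives the same interval.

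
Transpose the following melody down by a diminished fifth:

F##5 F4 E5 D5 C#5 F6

F##5 down a diminished fifth is B##4.
A diminished fifth down from F4 gives B3.
E5: a fifth down reaches A, and 6 semitones makes it A#4.
D5: a fifth down reaches G, and 6 semitones makes it G#4.
C#5 down a diminished fifth is F##4.
F6 down a diminished fifth is B5.

B##4 B3 A#4 G#4 F##4 B5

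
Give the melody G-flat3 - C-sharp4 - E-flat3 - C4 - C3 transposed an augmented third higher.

Gb3 gives B3
C#4 gives E##4
Eb3 gives G#3
C4 gives E#4
C3 gives E#3

B3 E##4 G#3 E#4 E#3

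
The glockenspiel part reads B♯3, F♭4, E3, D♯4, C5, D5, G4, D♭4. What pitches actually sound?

B#5 Fb6 E5 D#6 C7 D7 G6 Db6

The glockenspiel sounds a perfect fifteenth above written, so transpose each written note up a perfect fifteenth.
B#3 → B#5
Fb4 → Fb6
E3 → E5
D#4 → D#6
C5 → C7
D5 → D7
G4 → G6
Db4 → Db6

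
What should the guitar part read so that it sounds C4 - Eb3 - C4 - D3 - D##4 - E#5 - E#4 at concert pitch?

C5 Eb4 C5 D4 D##5 E#6 E#5

The guitar sounds a perfect octave below written, so the written part must be a perfect octave above concert — transpose each note up.
C4 -> C5
Eb3 -> Eb4
C4 -> C5
D3 -> D4
D##4 -> D##5
E#5 -> E#6
E#4 -> E#5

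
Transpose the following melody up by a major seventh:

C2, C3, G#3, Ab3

B2 B3 F##4 G4

C2: a seventh up reaches B, and 11 semitones makes it B2.
A major seventh up from C3 gives B3.
G#3: a seventh up reaches F, and 11 semitones makes it F##4.
Ab3 up a major seventh is G4.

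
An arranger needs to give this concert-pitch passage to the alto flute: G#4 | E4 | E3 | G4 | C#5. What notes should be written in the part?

C#5 A4 A3 C5 F#5

Written C4 sounds as G3 on the alto flute, so concert pitches are written a perfect fourth up.
G#4 gives C#5
E4 gives A4
E3 gives A3
G4 gives C5
C#5 gives F#5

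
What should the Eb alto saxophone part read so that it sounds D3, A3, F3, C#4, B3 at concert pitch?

B3 F#4 D4 A#4 G#4

The Eb alto saxophone sounds a major sixth below written, so the written part must be a major sixth above concert — transpose each note up.
D3 -> B3
A3 -> F#4
F3 -> D4
C#4 -> A#4
B3 -> G#4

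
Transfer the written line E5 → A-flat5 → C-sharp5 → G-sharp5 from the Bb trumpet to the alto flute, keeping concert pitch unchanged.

First find concert pitch: the Bb trumpet sounds a major second below written, so E5 A-flat5 C-sharp5 G-sharp5 sounds D5 Gb5 B4 F#5.
Then write for alto flute: it sounds a perfect fourth below written, so the part must be a perfect fourth above concert.
D5 → G5
Gb5 → Cb6
B4 → E5
F#5 → B5

G5 Cb6 E5 B5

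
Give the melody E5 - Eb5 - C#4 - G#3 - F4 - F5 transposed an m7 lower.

E5: a seventh down reaches F, and 10 semitones makes it F#4.
A minor seventh down from Eb5 gives F4.
C#4: a seventh down reaches D, and 10 semitones makes it D#3.
A minor seventh down from G#3 gives A#2.
A minor seventh down from F4 gives G3.
F5: a seventh down reaches G, and 10 semitones makes it G4.

F#4 F4 D#3 A#2 G3 G4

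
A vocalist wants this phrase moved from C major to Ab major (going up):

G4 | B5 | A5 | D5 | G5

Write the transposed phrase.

From C up to Ab is a minor sixth; apply that to each pitch.
G4 -> Eb5
B5 -> G6
A5 -> F6
D5 -> Bb5
G5 -> Eb6

Eb5 G6 F6 Bb5 Eb6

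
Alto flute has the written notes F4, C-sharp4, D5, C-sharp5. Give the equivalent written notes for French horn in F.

First find concert pitch: the alto flute sounds a perfect fourth below written, so F4 C-sharp4 D5 C-sharp5 sounds C4 G#3 A4 G#4.
Then write for French horn in F: it sounds a perfect fifth below written, so the part must be a perfect fifth above concert.
C4 → G4
G#3 → D#4
A4 → E5
G#4 → D#5

G4 D#4 E5 D#5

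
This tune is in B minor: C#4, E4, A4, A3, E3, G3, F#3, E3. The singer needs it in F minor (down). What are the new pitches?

G3 Bb3 Eb4 Eb3 Bb2 Db3 C3 Bb2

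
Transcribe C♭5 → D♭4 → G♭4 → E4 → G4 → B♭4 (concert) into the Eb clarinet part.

The Eb clarinet sounds a minor third above written, so the written part must be a minor third below concert — transpose each note down.
Cb5 becomes Ab4
Db4 becomes Bb3
Gb4 becomes Eb4
E4 becomes C#4
G4 becomes E4
Bb4 becomes G4

Ab4 Bb3 Eb4 C#4 E4 G4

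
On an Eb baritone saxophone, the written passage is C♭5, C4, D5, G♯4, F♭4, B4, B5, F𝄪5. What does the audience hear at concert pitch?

Ebb3 Eb2 F3 B2 Abb2 D3 D4 A#3

The Eb baritone saxophone sounds a major thirteenth below written, so transpose each written note down a major thirteenth.
Cb5 gives Ebb3
C4 gives Eb2
D5 gives F3
G#4 gives B2
Fb4 gives Abb2
B4 gives D3
B5 gives D4
F##5 gives A#3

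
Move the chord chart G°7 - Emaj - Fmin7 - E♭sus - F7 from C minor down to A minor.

E°7 C#maj Dmin7 Csus D7

C minor down to A minor is a minor third; each chord root moves by that interval while the quality stays the same.
G°7: root G down a minor third → E, giving E°7.
Emaj: root E down a minor third → C#, giving C#maj.
Fmin7: root F down a minor third → D, giving Dmin7.
E♭sus: root E♭ down a minor third → C, giving Csus.
F7: root F down a minor third → D, giving D7.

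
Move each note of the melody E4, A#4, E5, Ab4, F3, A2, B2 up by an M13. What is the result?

C#6 F##6 C#7 F6 D5 F#4 G#4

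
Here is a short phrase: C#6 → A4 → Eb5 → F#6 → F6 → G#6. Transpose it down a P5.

C#6 to F#5
A4 to D4
Eb5 to Ab4
F#6 to B5
F6 to Bb5
G#6 to C#6

F#5 D4 Ab4 B5 Bb5 C#6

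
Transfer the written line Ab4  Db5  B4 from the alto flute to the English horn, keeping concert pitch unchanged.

Bb4 Eb5 C#5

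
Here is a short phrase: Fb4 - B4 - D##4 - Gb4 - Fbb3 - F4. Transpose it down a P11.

Cb3 F#3 A##2 Db3 Cbb2 C3

Fb4 becomes Cb3
B4 becomes F#3
D##4 becomes A##2
Gb4 becomes Db3
Fbb3 becomes Cbb2
F4 becomes C3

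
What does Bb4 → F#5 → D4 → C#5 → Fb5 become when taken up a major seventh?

Bb4 gives A5
F#5 gives E#6
D4 gives C#5
C#5 gives B#5
Fb5 gives Eb6

A5 E#6 C#5 B#5 Eb6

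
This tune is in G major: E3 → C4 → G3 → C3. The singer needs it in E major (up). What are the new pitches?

C#4 A4 E4 A3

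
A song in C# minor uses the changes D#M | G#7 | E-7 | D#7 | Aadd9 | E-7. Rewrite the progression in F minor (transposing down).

C# minor down to F minor is an augmented fifth; each chord root moves by that interval while the quality stays the same.
D#M: root D# down an augmented fifth → G, giving GM.
G#7: root G# down an augmented fifth → C, giving C7.
E-7: root E down an augmented fifth → Ab, giving Ab-7.
D#7: root D# down an augmented fifth → G, giving G7.
Aadd9: root A down an augmented fifth → Db, giving Dbadd9.
E-7: root E down an augmented fifth → Ab, giving Ab-7.

GM C7 Ab-7 G7 Dbadd9 Ab-7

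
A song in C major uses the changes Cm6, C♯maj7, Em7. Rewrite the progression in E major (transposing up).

C major up to E major is a major third; each chord root moves by that interval while the quality stays the same.
Cm6: root C up a major third → E, giving Em6.
C♯maj7: root C♯ up a major third → E#, giving E#maj7.
Em7: root E up a major third → G#, giving G#m7.

Em6 E#maj7 G#m7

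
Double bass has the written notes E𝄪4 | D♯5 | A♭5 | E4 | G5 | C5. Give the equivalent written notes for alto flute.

A##3 G#4 Db5 A3 C5 F4

First find concert pitch: the double bass sounds a perfect octave below written, so E𝄪4 D♯5 A♭5 E4 G5 C5 sounds E##3 D#4 Ab4 E3 G4 C4.
Then write for alto flute: it sounds a perfect fourth below written, so the part must be a perfect fourth above concert.
E##3 → A##3
D#4 → G#4
Ab4 → Db5
E3 → A3
G4 → C5
C4 → F4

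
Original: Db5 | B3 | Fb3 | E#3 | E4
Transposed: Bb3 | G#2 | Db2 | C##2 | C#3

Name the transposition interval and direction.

From Db5 to Bb3 is 10 letter names — a tenth of some quality.
Bb3 to Db5 is 15 semitones, which makes it a minor tenth; the second version is lower, so the direction is down.
Checking another pair — E4 → C#3 — gives the same interval.

down a minor tenth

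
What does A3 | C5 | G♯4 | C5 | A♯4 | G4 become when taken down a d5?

A diminished fifth down from A3 gives D#3.
A diminished fifth down from C5 gives F#4.
A diminished fifth down from G#4 gives C##4.
A diminished fifth down from C5 gives F#4.
A#4: a fifth down reaches D, and 6 semitones makes it D##4.
G4 down a diminished fifth is C#4.

D#3 F#4 C##4 F#4 D##4 C#4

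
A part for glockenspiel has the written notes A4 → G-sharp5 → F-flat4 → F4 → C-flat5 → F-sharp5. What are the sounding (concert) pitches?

Written C4 on the glockenspiel sounds as C6, a perfect fifteenth higher; apply that shift to every note.
A4 gives A6
G#5 gives G#7
Fb4 gives Fb6
F4 gives F6
Cb5 gives Cb7
F#5 gives F#7

A6 G#7 Fb6 F6 Cb7 F#7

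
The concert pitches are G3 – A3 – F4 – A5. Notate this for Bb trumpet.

Written C4 sounds as Bb3 on the Bb trumpet, so concert pitches are written a major second up.
G3 gives A3
A3 gives B3
F4 gives G4
A5 gives B5

A3 B3 G4 B5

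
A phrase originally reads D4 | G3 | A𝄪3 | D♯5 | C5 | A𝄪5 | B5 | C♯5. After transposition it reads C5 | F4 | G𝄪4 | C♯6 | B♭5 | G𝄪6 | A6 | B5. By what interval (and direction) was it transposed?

From D4 to C5 is 7 letter names — a seventh of some quality.
D4 to C5 is 10 semitones, which makes it a minor seventh; the second version is higher, so the direction is up.
Checking another pair — C#5 → B5 — gives the same interval.

up a minor seventh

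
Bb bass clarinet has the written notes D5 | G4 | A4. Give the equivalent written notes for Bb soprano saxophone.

First find concert pitch: the Bb bass clarinet sounds a major ninth below written, so D5 G4 A4 sounds C4 F3 G3.
Then write for Bb soprano saxophone: it sounds a major second below written, so the part must be a major second above concert.
C4 → D4
F3 → G3
G3 → A3

D4 G3 A3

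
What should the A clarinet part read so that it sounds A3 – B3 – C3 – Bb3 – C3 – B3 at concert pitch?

C4 D4 Eb3 Db4 Eb3 D4

Written C4 sounds as A3 on the A clarinet, so concert pitches are written a minor third up.
A3 gives C4
B3 gives D4
C3 gives Eb3
Bb3 gives Db4
C3 gives Eb3
B3 gives D4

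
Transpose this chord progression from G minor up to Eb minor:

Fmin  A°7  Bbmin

G minor up to Eb minor is a minor sixth; each chord root moves by that interval while the quality stays the same.
Fmin: root F up a minor sixth → Db, giving Dbmin.
A°7: root A up a minor sixth → F, giving F°7.
Bbmin: root Bb up a minor sixth → Gb, giving Gbmin.

Dbmin F°7 Gbmin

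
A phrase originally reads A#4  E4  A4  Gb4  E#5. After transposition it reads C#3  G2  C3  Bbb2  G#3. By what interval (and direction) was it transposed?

down a major thirteenth

From A#4 to C#3 is 13 letter names — a thirteenth of some quality.
C#3 to A#4 is 21 semitones, which makes it a major thirteenth; the second version is lower, so the direction is down.
Checking another pair — E#5 → G#3 — gives the same interval.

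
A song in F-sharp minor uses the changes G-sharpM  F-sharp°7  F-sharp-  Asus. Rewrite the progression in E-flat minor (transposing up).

FM Eb°7 Eb- Gbsus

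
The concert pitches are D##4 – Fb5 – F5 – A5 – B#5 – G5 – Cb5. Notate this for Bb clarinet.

E##4 Gb5 G5 B5 C##6 A5 Db5

Written C4 sounds as Bb3 on the Bb clarinet, so concert pitches are written a major second up.
D##4 becomes E##4
Fb5 becomes Gb5
F5 becomes G5
A5 becomes B5
B#5 becomes C##6
G5 becomes A5
Cb5 becomes Db5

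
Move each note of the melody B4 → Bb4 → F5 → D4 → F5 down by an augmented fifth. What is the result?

B4 gives Eb4
Bb4 gives Ebb4
F5 gives Bbb4
D4 gives Gb3
F5 gives Bbb4

Eb4 Ebb4 Bbb4 Gb3 Bbb4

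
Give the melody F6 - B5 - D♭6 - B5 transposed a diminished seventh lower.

G#5 C##5 E5 C##5

F6 down a diminished seventh is G#5.
B5: a seventh down reaches C, and 9 semitones makes it C##5.
Db6: a seventh down reaches E, and 9 semitones makes it E5.
B5: a seventh down reaches C, and 9 semitones makes it C##5.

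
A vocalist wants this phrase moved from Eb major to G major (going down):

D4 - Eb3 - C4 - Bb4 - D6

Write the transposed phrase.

Eb major to G major down is a minor sixth, so every note moves down by that interval.
D4 -> F#3
Eb3 -> G2
C4 -> E3
Bb4 -> D4
D6 -> F#5

F#3 G2 E3 D4 F#5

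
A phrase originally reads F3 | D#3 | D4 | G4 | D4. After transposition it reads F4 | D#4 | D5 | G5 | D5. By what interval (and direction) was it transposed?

up a perfect octave

From F3 to F4 is 8 letter names — an octave of some quality.
F3 to F4 is 12 semitones, which makes it a perfect octave; the second version is higher, so the direction is up.
Checking another pair — D4 → D5 — gives the same interval.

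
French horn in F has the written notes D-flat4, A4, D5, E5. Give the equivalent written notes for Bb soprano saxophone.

First find concert pitch: the French horn in F sounds a perfect fifth below written, so D-flat4 A4 D5 E5 sounds Gb3 D4 G4 A4.
Then write for Bb soprano saxophone: it sounds a major second below written, so the part must be a major second above concert.
Gb3 → Ab3
D4 → E4
G4 → A4
A4 → B4

Ab3 E4 A4 B4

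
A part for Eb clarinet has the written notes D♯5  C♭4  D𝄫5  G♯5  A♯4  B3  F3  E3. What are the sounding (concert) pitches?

F#5 Ebb4 Fbb5 B5 C#5 D4 Ab3 G3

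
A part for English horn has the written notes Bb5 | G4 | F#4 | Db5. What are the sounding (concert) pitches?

Eb5 C4 B3 Gb4

Written C4 on the English horn sounds as F3, a perfect fifth lower; apply that shift to every note.
Bb5 -> Eb5
G4 -> C4
F#4 -> B3
Db5 -> Gb4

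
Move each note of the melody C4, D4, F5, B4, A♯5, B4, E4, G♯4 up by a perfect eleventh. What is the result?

C4 to F5
D4 to G5
F5 to Bb6
B4 to E6
A#5 to D#7
B4 to E6
E4 to A5
G#4 to C#6

F5 G5 Bb6 E6 D#7 E6 A5 C#6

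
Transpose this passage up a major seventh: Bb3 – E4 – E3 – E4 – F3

Bb3 to A4
E4 to D#5
E3 to D#4
E4 to D#5
F3 to E4

A4 D#5 D#4 D#5 E4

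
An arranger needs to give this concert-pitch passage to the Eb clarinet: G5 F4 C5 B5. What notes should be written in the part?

E5 D4 A4 G#5

Written C4 sounds as Eb4 on the Eb clarinet, so concert pitches are written a minor third down.
G5 to E5
F4 to D4
C5 to A4
B5 to G#5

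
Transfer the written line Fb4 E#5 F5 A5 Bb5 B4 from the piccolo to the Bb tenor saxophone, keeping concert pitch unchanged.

First find concert pitch: the piccolo sounds a perfect octave above written, so Fb4 E#5 F5 A5 Bb5 B4 sounds Fb5 E#6 F6 A6 Bb6 B5.
Then write for Bb tenor saxophone: it sounds a major ninth below written, so the part must be a major ninth above concert.
Fb5 → Gb6
E#6 → F##7
F6 → G7
A6 → B7
Bb6 → C8
B5 → C#7

Gb6 F##7 G7 B7 C8 C#7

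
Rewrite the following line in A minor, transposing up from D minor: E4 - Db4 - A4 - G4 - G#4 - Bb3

B4 Ab4 E5 D5 D#5 F4

D minor to A minor up is a perfect fifth, so every note moves up by that interval.
E4 gives B4
Db4 gives Ab4
A4 gives E5
G4 gives D5
G#4 gives D#5
Bb3 gives F4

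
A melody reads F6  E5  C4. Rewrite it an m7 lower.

G5 F#4 D3

F6 -> G5
E5 -> F#4
C4 -> D3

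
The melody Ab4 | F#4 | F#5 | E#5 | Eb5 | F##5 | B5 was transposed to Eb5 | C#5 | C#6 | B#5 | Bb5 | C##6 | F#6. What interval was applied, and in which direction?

up a perfect fifth

From Ab4 to Eb5 is 5 letter names — a fifth of some quality.
Ab4 to Eb5 is 7 semitones, which makes it a perfect fifth; the second version is higher, so the direction is up.
Checking another pair — B5 → F#6 — gives the same interval.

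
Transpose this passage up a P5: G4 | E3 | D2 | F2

G4: a fifth up reaches D, and 7 semitones makes it D5.
E3: a fifth up reaches B, and 7 semitones makes it B3.
A perfect fifth up from D2 gives A2.
A perfect fifth up from F2 gives C3.

D5 B3 A2 C3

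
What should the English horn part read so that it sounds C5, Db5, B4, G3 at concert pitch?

Written C4 sounds as F3 on the English horn, so concert pitches are written a perfect fifth up.
C5 to G5
Db5 to Ab5
B4 to F#5
G3 to D4

G5 Ab5 F#5 D4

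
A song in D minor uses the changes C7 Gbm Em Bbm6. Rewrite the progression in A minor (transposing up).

G7 Dbm Bm Fm6

D minor up to A minor is a perfect fifth; each chord root moves by that interval while the quality stays the same.
C7: root C up a perfect fifth → G, giving G7.
Gbm: root Gb up a perfect fifth → Db, giving Dbm.
Em: root E up a perfect fifth → B, giving Bm.
Bbm6: root Bb up a perfect fifth → F, giving Fm6.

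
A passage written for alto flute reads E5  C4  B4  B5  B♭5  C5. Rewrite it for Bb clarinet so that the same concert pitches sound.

First find concert pitch: the alto flute sounds a perfect fourth below written, so E5 C4 B4 B5 B♭5 C5 sounds B4 G3 F#4 F#5 F5 G4.
Then write for Bb clarinet: it sounds a major second below written, so the part must be a major second above concert.
B4 → C#5
G3 → A3
F#4 → G#4
F#5 → G#5
F5 → G5
G4 → A4

C#5 A3 G#4 G#5 G5 A4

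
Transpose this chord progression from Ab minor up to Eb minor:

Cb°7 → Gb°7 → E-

Gb°7 Db°7 B-

Ab minor up to Eb minor is a perfect fifth; each chord root moves by that interval while the quality stays the same.
Cb°7: root Cb up a perfect fifth → Gb, giving Gb°7.
Gb°7: root Gb up a perfect fifth → Db, giving Db°7.
E-: root E up a perfect fifth → B, giving B-.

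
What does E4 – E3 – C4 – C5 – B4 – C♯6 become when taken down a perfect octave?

E3 E2 C3 C4 B3 C#5

E4 becomes E3
E3 becomes E2
C4 becomes C3
C5 becomes C4
B4 becomes B3
C#6 becomes C#5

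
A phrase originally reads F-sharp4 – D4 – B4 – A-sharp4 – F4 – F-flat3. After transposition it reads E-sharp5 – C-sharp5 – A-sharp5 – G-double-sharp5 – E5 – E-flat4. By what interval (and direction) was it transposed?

Take the first pair: F#4 → E#5. F to E spans 7 letter names, so the interval is some kind of seventh.
F#4 to E#5 is 11 semitones, which makes it a major seventh; the second version is higher, so the direction is up.
Checking another pair — Fb3 → Eb4 — gives the same interval.

up a major seventh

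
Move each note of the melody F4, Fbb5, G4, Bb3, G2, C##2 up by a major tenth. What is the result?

F4 up a major tenth is A5.
Fbb5: a tenth up reaches A, and 16 semitones makes it Abb6.
A major tenth up from G4 gives B5.
Bb3 up a major tenth is D5.
G2 up a major tenth is B3.
A major tenth up from C##2 gives E##3.

A5 Abb6 B5 D5 B3 E##3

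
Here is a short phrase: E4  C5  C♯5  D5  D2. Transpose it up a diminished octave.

E4 -> Eb5
C5 -> Cb6
C#5 -> C6
D5 -> Db6
D2 -> Db3

Eb5 Cb6 C6 Db6 Db3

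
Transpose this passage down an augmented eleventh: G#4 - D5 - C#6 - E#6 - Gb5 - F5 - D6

An augmented eleventh down from G#4 gives D3.
An augmented eleventh down from D5 gives Ab3.
C#6: an eleventh down reaches G, and 18 semitones makes it G4.
E#6: an eleventh down reaches B, and 18 semitones makes it B4.
Gb5 down an augmented eleventh is Dbb4.
F5 down an augmented eleventh is Cb4.
D6 down an augmented eleventh is Ab4.

D3 Ab3 G4 B4 Dbb4 Cb4 Ab4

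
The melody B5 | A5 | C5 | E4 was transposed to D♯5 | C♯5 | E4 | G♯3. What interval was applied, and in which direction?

down a minor sixth

Take the first pair: B5 → D#5. B to D spans 6 letter names, so the interval is some kind of sixth.
D#5 to B5 is 8 semitones, which makes it a minor sixth; the second version is lower, so the direction is down.
Checking another pair — E4 → G#3 — gives the same interval.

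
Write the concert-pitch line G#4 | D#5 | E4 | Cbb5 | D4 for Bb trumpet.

Written C4 sounds as Bb3 on the Bb trumpet, so concert pitches are written a major second up.
G#4 → A#4
D#5 → E#5
E4 → F#4
Cbb5 → Dbb5
D4 → E4

A#4 E#5 F#4 Dbb5 E4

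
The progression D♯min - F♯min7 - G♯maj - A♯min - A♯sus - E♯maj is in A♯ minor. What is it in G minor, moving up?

Cmin Ebmin7 Fmaj Gmin Gsus Dmaj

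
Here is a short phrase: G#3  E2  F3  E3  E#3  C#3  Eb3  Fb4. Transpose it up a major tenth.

G#3 up a major tenth is B#4.
A major tenth up from E2 gives G#3.
F3: a tenth up reaches A, and 16 semitones makes it A4.
A major tenth up from E3 gives G#4.
A major tenth up from E#3 gives G##4.
C#3 up a major tenth is E#4.
Eb3: a tenth up reaches G, and 16 semitones makes it G4.
Fb4: a tenth up reaches A, and 16 semitones makes it Ab5.

B#4 G#3 A4 G#4 G##4 E#4 G4 Ab5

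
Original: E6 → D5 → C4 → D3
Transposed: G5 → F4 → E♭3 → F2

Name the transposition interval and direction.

down a major sixth

From E6 to G5 is 6 letter names — a sixth of some quality.
G5 to E6 is 9 semitones, which makes it a major sixth; the second version is lower, so the direction is down.
Checking another pair — D3 → F2 — gives the same interval.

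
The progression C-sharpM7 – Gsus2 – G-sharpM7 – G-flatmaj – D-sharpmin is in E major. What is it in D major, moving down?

BM7 Fsus2 F#M7 Fbmaj C#min

E major down to D major is a major second; each chord root moves by that interval while the quality stays the same.
C-sharpM7: root C-sharp down a major second → B, giving BM7.
Gsus2: root G down a major second → F, giving Fsus2.
G-sharpM7: root G-sharp down a major second → F#, giving F#M7.
G-flatmaj: root G-flat down a major second → Fb, giving Fbmaj.
D-sharpmin: root D-sharp down a major second → C#, giving C#min.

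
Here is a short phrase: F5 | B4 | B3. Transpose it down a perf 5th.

Bb4 E4 E3

F5: a fifth down reaches B, and 7 semitones makes it Bb4.
B4: a fifth down reaches E, and 7 semitones makes it E4.
A perfect fifth down from B3 gives E3.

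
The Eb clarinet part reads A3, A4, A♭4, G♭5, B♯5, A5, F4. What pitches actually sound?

Written C4 on the Eb clarinet sounds as Eb4, a minor third higher; apply that shift to every note.
A3 -> C4
A4 -> C5
Ab4 -> Cb5
Gb5 -> Bbb5
B#5 -> D#6
A5 -> C6
F4 -> Ab4

C4 C5 Cb5 Bbb5 D#6 C6 Ab4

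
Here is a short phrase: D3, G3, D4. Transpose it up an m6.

Bb3 Eb4 Bb4

D3 -> Bb3
G3 -> Eb4
D4 -> Bb4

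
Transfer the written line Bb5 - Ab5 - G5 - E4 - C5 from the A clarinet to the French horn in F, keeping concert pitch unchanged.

D6 C6 B5 G#4 E5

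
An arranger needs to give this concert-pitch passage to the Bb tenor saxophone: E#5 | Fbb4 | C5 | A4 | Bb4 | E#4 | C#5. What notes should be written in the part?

F##6 Gbb5 D6 B5 C6 F##5 D#6

Written C4 sounds as Bb2 on the Bb tenor saxophone, so concert pitches are written a major ninth up.
E#5 gives F##6
Fbb4 gives Gbb5
C5 gives D6
A4 gives B5
Bb4 gives C6
E#4 gives F##5
C#5 gives D#6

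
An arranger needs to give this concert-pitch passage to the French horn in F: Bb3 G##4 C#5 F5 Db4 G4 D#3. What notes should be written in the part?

F4 D##5 G#5 C6 Ab4 D5 A#3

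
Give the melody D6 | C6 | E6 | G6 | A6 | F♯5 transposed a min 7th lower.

E5 D5 F#5 A5 B5 G#4

A minor seventh down from D6 gives E5.
C6 down a minor seventh is D5.
A minor seventh down from E6 gives F#5.
G6: a seventh down reaches A, and 10 semitones makes it A5.
A6: a seventh down reaches B, and 10 semitones makes it B5.
F#5 down a minor seventh is G#4.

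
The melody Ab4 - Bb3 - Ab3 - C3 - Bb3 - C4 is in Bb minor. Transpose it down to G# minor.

F#4 G#3 F#3 A#2 G#3 A#3

Bb minor to G# minor down is a diminished third, so every note moves down by that interval.
Ab4 gives F#4
Bb3 gives G#3
Ab3 gives F#3
C3 gives A#2
Bb3 gives G#3
C4 gives A#3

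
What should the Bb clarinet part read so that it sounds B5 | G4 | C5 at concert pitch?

The Bb clarinet sounds a major second below written, so the written part must be a major second above concert — transpose each note up.
B5 -> C#6
G4 -> A4
C5 -> D5

C#6 A4 D5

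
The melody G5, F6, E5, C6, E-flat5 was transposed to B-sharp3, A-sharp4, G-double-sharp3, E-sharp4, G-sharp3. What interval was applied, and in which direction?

down a diminished thirteenth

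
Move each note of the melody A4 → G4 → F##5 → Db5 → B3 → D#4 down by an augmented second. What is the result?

Gb4 Fb4 E5 Cbb5 Ab3 C4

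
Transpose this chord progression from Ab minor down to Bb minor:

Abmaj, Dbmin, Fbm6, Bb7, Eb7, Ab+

Bbmaj Ebmin Gbm6 C7 F7 Bb+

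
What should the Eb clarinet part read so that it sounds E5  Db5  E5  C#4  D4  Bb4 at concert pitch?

Written C4 sounds as Eb4 on the Eb clarinet, so concert pitches are written a minor third down.
E5 gives C#5
Db5 gives Bb4
E5 gives C#5
C#4 gives A#3
D4 gives B3
Bb4 gives G4

C#5 Bb4 C#5 A#3 B3 G4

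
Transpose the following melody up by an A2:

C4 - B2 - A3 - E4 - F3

D#4 C##3 B#3 F##4 G#3

C4: a second up reaches D, and 3 semitones makes it D#4.
An augmented second up from B2 gives C##3.
An augmented second up from A3 gives B#3.
E4 up an augmented second is F##4.
F3: a second up reaches G, and 3 semitones makes it G#3.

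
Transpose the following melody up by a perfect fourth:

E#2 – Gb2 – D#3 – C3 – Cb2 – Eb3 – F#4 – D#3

A#2 Cb3 G#3 F3 Fb2 Ab3 B4 G#3

A perfect fourth up from E#2 gives A#2.
A perfect fourth up from Gb2 gives Cb3.
D#3 up a perfect fourth is G#3.
C3: a fourth up reaches F, and 5 semitones makes it F3.
Cb2 up a perfect fourth is Fb2.
A perfect fourth up from Eb3 gives Ab3.
F#4: a fourth up reaches B, and 5 semitones makes it B4.
D#3 up a perfect fourth is G#3.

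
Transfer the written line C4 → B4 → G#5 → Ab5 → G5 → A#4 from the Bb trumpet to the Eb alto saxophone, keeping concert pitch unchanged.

G4 F#5 D#6 Eb6 D6 E#5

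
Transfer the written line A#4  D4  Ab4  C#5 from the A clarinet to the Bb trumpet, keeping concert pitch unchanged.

G##4 C#4 G4 B#4

First find concert pitch: the A clarinet sounds a minor third below written, so A#4 D4 Ab4 C#5 sounds F##4 B3 F4 A#4.
Then write for Bb trumpet: it sounds a major second below written, so the part must be a major second above concert.
F##4 → G##4
B3 → C#4
F4 → G4
A#4 → B#4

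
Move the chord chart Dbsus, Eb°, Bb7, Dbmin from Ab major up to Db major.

Ab major up to Db major is a perfect fourth; each chord root moves by that interval while the quality stays the same.
Dbsus: root Db up a perfect fourth → Gb, giving Gbsus.
Eb°: root Eb up a perfect fourth → Ab, giving Ab°.
Bb7: root Bb up a perfect fourth → Eb, giving Eb7.
Dbmin: root Db up a perfect fourth → Gb, giving Gbmin.

Gbsus Ab° Eb7 Gbmin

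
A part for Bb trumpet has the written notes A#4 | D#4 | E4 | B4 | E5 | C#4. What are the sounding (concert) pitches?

G#4 C#4 D4 A4 D5 B3

Written C4 on the Bb trumpet sounds as Bb3, a major second lower; apply that shift to every note.
A#4 → G#4
D#4 → C#4
E4 → D4
B4 → A4
E5 → D5
C#4 → B3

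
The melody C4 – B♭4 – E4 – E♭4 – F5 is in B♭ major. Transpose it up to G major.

From B♭ up to G is a major sixth; apply that to each pitch.
C4 → A4
Bb4 → G5
E4 → C#5
Eb4 → C5
F5 → D6

A4 G5 C#5 C5 D6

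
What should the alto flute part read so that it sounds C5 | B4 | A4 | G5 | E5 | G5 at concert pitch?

The alto flute sounds a perfect fourth below written, so the written part must be a perfect fourth above concert — transpose each note up.
C5 → F5
B4 → E5
A4 → D5
G5 → C6
E5 → A5
G5 → C6

F5 E5 D5 C6 A5 C6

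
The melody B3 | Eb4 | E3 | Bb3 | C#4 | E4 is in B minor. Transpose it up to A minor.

A4 Db5 D4 Ab4 B4 D5

From B up to A is a minor seventh; apply that to each pitch.
B3 gives A4
Eb4 gives Db5
E3 gives D4
Bb3 gives Ab4
C#4 gives B4
E4 gives D5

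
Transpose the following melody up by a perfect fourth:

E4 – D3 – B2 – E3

A4 G3 E3 A3

E4 becomes A4
D3 becomes G3
B2 becomes E3
E3 becomes A3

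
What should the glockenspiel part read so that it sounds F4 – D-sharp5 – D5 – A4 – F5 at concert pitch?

F2 D#3 D3 A2 F3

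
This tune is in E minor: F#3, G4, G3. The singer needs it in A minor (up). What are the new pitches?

E minor to A minor up is a perfect fourth, so every note moves up by that interval.
F#3 to B3
G4 to C5
G3 to C4

B3 C5 C4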